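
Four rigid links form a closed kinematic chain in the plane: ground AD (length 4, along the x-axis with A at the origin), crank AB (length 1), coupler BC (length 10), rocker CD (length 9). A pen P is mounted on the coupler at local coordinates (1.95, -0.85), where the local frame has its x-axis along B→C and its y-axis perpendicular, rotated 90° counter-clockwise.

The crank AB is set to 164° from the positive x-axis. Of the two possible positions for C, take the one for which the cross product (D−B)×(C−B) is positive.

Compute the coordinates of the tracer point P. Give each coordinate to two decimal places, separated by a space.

A=(0,0), D=(4.00,0)
B = A + 1.00·(cos164°, sin164°) = (-0.9613, 0.2756)
|BD| = 4.9689
circle(B,10.00) ∩ circle(D,9.00): a=4.3963, h=8.9818
  candidates: C₊=(3.9266,8.9997) cross=44.630; C₋=(2.9301,-8.9362) cross=-44.630
  mode + wants cross > 0 → take C=(3.9266,8.9997) (cross=44.630)
ex = (C−B)/|BC| = (0.4888,0.8724); ey = (-0.8724,0.4888)
P = B + 1.95·ex + -0.85·ey = (0.7334,1.5614)

0.73 1.56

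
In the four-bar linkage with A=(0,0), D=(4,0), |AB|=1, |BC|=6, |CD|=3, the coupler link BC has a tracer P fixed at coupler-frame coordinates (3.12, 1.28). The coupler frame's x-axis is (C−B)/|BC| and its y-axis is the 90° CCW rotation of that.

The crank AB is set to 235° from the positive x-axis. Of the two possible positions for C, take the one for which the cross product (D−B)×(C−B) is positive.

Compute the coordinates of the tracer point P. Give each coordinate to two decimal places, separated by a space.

A=(0,0), D=(4.00,0)
B = A + 1.00·(cos235°, sin235°) = (-0.5736, -0.8192)
|BD| = 4.6464
circle(B,6.00) ∩ circle(D,3.00): a=5.2287, h=2.9429
  candidates: C₊=(4.0544,2.9995) cross=13.674; C₋=(5.0920,-2.7942) cross=-13.674
  mode + wants cross > 0 → take C=(4.0544,2.9995) (cross=13.674)
ex = (C−B)/|BC| = (0.7713,0.6364); ey = (-0.6364,0.7713)
P = B + 3.12·ex + 1.28·ey = (1.0183,2.1538)

1.02 2.15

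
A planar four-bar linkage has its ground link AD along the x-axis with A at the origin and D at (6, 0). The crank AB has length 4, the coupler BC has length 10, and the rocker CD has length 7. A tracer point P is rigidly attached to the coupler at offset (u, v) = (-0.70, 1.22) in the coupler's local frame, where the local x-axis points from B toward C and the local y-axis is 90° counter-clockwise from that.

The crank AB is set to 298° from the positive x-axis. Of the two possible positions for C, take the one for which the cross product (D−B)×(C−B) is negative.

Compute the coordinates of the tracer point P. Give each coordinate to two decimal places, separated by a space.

A=(0,0), D=(6.00,0)
B = A + 4.00·(cos298°, sin298°) = (1.8779, -3.5318)
|BD| = 5.4282
circle(B,10.00) ∩ circle(D,7.00): a=7.4118, h=6.7131
  candidates: C₊=(3.1385,6.3884) cross=36.440; C₋=(11.8741,-3.8072) cross=-36.440
  mode - wants cross < 0 → take C=(11.8741,-3.8072) (cross=-36.440)
ex = (C−B)/|BC| = (0.9996,-0.0275); ey = (0.0275,0.9996)
P = B + -0.70·ex + 1.22·ey = (1.2118,-2.2930)

1.21 -2.29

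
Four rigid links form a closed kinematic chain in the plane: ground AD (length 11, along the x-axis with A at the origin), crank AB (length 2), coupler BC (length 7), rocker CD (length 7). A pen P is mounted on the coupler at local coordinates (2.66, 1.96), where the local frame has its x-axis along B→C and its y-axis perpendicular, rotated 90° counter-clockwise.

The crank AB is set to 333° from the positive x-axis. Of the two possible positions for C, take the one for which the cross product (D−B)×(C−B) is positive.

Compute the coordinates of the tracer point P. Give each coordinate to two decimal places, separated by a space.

1.75 2.40

A=(0,0), D=(11.00,0)
B = A + 2.00·(cos333°, sin333°) = (1.7820, -0.9080)
|BD| = 9.2626
circle(B,7.00) ∩ circle(D,7.00): a=4.6313, h=5.2489
  candidates: C₊=(5.8765,4.7696) cross=48.619; C₋=(6.9055,-5.6776) cross=-48.619
  mode + wants cross > 0 → take C=(5.8765,4.7696) (cross=48.619)
ex = (C−B)/|BC| = (0.5849,0.8111); ey = (-0.8111,0.5849)
P = B + 2.66·ex + 1.96·ey = (1.7482,2.3960)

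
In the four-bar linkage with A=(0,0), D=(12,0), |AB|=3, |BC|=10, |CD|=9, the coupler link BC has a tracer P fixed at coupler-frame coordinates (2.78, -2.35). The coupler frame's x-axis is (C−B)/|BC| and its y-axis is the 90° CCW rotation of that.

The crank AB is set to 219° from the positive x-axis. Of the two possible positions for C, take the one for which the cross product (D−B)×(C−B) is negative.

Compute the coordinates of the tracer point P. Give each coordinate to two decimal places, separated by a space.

A=(0,0), D=(12.00,0)
B = A + 3.00·(cos219°, sin219°) = (-2.3314, -1.8880)
|BD| = 14.4553
circle(B,10.00) ∩ circle(D,9.00): a=7.8848, h=6.1506
  candidates: C₊=(4.6825,5.2397) cross=88.908; C₋=(6.2892,-6.9560) cross=-88.908
  mode - wants cross < 0 → take C=(6.2892,-6.9560) (cross=-88.908)
ex = (C−B)/|BC| = (0.8621,-0.5068); ey = (0.5068,0.8621)
P = B + 2.78·ex + -2.35·ey = (-1.1259,-5.3227)

-1.13 -5.32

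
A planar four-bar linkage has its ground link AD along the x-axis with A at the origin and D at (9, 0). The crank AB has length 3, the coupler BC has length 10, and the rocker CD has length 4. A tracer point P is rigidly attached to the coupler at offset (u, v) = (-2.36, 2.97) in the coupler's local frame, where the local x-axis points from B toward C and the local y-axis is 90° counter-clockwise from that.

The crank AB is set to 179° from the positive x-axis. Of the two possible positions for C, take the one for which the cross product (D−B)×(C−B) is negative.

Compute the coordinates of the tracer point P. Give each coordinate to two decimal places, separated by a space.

-4.30 3.62

A=(0,0), D=(9.00,0)
B = A + 3.00·(cos179°, sin179°) = (-2.9995, 0.0524)
|BD| = 11.9997
circle(B,10.00) ∩ circle(D,4.00): a=9.4999, h=3.1227
  candidates: C₊=(6.5139,3.1336) cross=37.472; C₋=(6.4867,-3.1118) cross=-37.472
  mode - wants cross < 0 → take C=(6.4867,-3.1118) (cross=-37.472)
ex = (C−B)/|BC| = (0.9486,-0.3164); ey = (0.3164,0.9486)
P = B + -2.36·ex + 2.97·ey = (-4.2985,3.6165)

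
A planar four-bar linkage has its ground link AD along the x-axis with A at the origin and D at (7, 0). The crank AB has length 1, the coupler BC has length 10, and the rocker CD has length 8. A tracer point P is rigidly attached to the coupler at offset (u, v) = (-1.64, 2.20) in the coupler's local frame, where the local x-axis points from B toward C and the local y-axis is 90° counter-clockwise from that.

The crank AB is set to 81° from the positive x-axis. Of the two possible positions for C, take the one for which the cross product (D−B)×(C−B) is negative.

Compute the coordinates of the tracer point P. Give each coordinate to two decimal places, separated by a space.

1.28 3.49

A=(0,0), D=(7.00,0)
B = A + 1.00·(cos81°, sin81°) = (0.1564, 0.9877)
|BD| = 6.9145
circle(B,10.00) ∩ circle(D,8.00): a=6.0605, h=7.9543
  candidates: C₊=(7.2910,7.9947) cross=55.000; C₋=(5.0185,-7.7507) cross=-55.000
  mode - wants cross < 0 → take C=(5.0185,-7.7507) (cross=-55.000)
ex = (C−B)/|BC| = (0.4862,-0.8738); ey = (0.8738,0.4862)
P = B + -1.64·ex + 2.20·ey = (1.2815,3.4905)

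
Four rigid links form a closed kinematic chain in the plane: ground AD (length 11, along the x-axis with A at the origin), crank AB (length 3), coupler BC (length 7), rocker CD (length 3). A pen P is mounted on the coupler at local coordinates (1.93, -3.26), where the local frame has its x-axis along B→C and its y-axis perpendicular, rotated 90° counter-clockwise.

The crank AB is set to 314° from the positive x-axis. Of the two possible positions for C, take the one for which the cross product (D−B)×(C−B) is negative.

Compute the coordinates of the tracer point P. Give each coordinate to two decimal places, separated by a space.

A=(0,0), D=(11.00,0)
B = A + 3.00·(cos314°, sin314°) = (2.0840, -2.1580)
|BD| = 9.1735
circle(B,7.00) ∩ circle(D,3.00): a=6.7669, h=1.7913
  candidates: C₊=(8.2396,1.1749) cross=16.432; C₋=(9.0824,-2.3071) cross=-16.432
  mode - wants cross < 0 → take C=(9.0824,-2.3071) (cross=-16.432)
ex = (C−B)/|BC| = (0.9998,-0.0213); ey = (0.0213,0.9998)
P = B + 1.93·ex + -3.26·ey = (3.9441,-5.4584)

3.94 -5.46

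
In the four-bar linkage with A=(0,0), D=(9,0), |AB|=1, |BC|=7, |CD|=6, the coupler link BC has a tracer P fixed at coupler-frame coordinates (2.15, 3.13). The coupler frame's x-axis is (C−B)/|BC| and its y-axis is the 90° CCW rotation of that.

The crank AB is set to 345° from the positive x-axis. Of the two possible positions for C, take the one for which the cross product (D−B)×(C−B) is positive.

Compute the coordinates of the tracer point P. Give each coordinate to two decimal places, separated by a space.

0.06 3.43

A=(0,0), D=(9.00,0)
B = A + 1.00·(cos345°, sin345°) = (0.9659, -0.2588)
|BD| = 8.0382
circle(B,7.00) ∩ circle(D,6.00): a=4.8278, h=5.0688
  candidates: C₊=(5.6280,4.9628) cross=40.744; C₋=(5.9544,-5.1695) cross=-40.744
  mode + wants cross > 0 → take C=(5.6280,4.9628) (cross=40.744)
ex = (C−B)/|BC| = (0.6660,0.7459); ey = (-0.7459,0.6660)
P = B + 2.15·ex + 3.13·ey = (0.0630,3.4296)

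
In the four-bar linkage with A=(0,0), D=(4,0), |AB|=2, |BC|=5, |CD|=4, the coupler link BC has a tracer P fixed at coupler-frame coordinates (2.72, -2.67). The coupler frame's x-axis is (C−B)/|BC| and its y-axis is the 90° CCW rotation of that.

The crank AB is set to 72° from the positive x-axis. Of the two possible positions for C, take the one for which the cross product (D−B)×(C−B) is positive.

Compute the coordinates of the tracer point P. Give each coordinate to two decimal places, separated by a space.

4.15 0.47

A=(0,0), D=(4.00,0)
B = A + 2.00·(cos72°, sin72°) = (0.6180, 1.9021)
|BD| = 3.8802
circle(B,5.00) ∩ circle(D,4.00): a=3.0998, h=3.9231
  candidates: C₊=(5.2430,3.8020) cross=15.222; C₋=(1.3967,-3.0369) cross=-15.222
  mode + wants cross > 0 → take C=(5.2430,3.8020) (cross=15.222)
ex = (C−B)/|BC| = (0.9250,0.3800); ey = (-0.3800,0.9250)
P = B + 2.72·ex + -2.67·ey = (4.1485,0.4659)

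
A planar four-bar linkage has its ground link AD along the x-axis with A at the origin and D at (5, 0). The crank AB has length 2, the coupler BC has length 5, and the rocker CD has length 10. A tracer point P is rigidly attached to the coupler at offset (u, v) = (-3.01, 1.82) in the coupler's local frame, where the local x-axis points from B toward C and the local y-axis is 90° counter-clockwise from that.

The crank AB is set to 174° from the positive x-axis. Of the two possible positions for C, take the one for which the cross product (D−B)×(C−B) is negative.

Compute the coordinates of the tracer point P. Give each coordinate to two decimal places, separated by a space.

A=(0,0), D=(5.00,0)
B = A + 2.00·(cos174°, sin174°) = (-1.9890, 0.2091)
|BD| = 6.9922
circle(B,5.00) ∩ circle(D,10.00): a=-1.8671, h=4.6383
  candidates: C₊=(-3.7166,4.9011) cross=32.432; C₋=(-3.9939,-4.3714) cross=-32.432
  mode - wants cross < 0 → take C=(-3.9939,-4.3714) (cross=-32.432)
ex = (C−B)/|BC| = (-0.4010,-0.9161); ey = (0.9161,-0.4010)
P = B + -3.01·ex + 1.82·ey = (0.8852,2.2367)

0.89 2.24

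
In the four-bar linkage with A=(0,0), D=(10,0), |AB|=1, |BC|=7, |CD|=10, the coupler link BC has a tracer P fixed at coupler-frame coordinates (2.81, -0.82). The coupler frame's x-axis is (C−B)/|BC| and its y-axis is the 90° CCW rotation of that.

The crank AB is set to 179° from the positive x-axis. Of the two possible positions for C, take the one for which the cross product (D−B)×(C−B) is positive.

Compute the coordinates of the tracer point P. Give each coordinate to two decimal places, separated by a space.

A=(0,0), D=(10.00,0)
B = A + 1.00·(cos179°, sin179°) = (-0.9998, 0.0175)
|BD| = 10.9999
circle(B,7.00) ∩ circle(D,10.00): a=3.1817, h=6.2351
  candidates: C₊=(2.1918,6.2475) cross=68.585; C₋=(2.1720,-6.2227) cross=-68.585
  mode + wants cross > 0 → take C=(2.1918,6.2475) (cross=68.585)
ex = (C−B)/|BC| = (0.4559,0.8900); ey = (-0.8900,0.4559)
P = B + 2.81·ex + -0.82·ey = (1.0112,2.1445)

1.01 2.14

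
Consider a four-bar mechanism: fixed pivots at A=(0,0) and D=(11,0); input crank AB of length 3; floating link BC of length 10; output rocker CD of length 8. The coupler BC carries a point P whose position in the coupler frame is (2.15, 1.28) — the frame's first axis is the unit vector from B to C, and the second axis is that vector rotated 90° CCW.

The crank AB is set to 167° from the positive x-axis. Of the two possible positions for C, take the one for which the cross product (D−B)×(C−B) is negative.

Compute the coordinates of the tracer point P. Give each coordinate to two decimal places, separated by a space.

A=(0,0), D=(11.00,0)
B = A + 3.00·(cos167°, sin167°) = (-2.9231, 0.6749)
|BD| = 13.9395
circle(B,10.00) ∩ circle(D,8.00): a=8.2610, h=5.6352
  candidates: C₊=(5.6010,5.9035) cross=78.552; C₋=(5.0554,-5.3537) cross=-78.552
  mode - wants cross < 0 → take C=(5.0554,-5.3537) (cross=-78.552)
ex = (C−B)/|BC| = (0.7979,-0.6029); ey = (0.6029,0.7979)
P = B + 2.15·ex + 1.28·ey = (-0.4361,0.4000)

-0.44 0.40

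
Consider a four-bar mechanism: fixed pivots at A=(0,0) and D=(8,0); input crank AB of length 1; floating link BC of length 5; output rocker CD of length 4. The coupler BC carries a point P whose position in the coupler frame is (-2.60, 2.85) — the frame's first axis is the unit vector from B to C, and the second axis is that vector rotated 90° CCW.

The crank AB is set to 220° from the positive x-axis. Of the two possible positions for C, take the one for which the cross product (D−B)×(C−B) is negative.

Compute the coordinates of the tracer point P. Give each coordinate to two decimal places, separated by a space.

A=(0,0), D=(8.00,0)
B = A + 1.00·(cos220°, sin220°) = (-0.7660, -0.6428)
|BD| = 8.7896
circle(B,5.00) ∩ circle(D,4.00): a=4.9068, h=0.9611
  candidates: C₊=(4.0573,0.6746) cross=8.448; C₋=(4.1979,-1.2425) cross=-8.448
  mode - wants cross < 0 → take C=(4.1979,-1.2425) (cross=-8.448)
ex = (C−B)/|BC| = (0.9928,-0.1199); ey = (0.1199,0.9928)
P = B + -2.60·ex + 2.85·ey = (-3.0055,2.4985)

-3.01 2.50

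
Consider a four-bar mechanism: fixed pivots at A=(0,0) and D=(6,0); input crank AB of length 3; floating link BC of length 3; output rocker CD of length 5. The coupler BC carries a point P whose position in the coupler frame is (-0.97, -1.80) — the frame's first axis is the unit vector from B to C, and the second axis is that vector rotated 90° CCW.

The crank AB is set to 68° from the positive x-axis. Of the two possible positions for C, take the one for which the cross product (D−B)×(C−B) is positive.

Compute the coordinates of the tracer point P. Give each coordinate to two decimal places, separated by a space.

1.29 0.74

A=(0,0), D=(6.00,0)
B = A + 3.00·(cos68°, sin68°) = (1.1238, 2.7816)
|BD| = 5.6137
circle(B,3.00) ∩ circle(D,5.00): a=1.3818, h=2.6628
  candidates: C₊=(3.6435,4.4098) cross=14.948; C₋=(1.0047,-0.2161) cross=-14.948
  mode + wants cross > 0 → take C=(3.6435,4.4098) (cross=14.948)
ex = (C−B)/|BC| = (0.8399,0.5428); ey = (-0.5428,0.8399)
P = B + -0.97·ex + -1.80·ey = (1.2861,0.7433)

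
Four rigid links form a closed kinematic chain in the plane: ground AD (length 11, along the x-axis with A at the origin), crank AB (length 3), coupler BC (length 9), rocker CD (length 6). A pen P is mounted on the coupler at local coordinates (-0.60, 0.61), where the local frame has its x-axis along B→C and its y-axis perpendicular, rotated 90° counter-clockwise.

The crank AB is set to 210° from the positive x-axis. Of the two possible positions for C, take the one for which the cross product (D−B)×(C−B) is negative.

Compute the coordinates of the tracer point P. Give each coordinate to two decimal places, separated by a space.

-3.04 -0.77

A=(0,0), D=(11.00,0)
B = A + 3.00·(cos210°, sin210°) = (-2.5981, -1.5000)
|BD| = 13.6806
circle(B,9.00) ∩ circle(D,6.00): a=8.4849, h=3.0009
  candidates: C₊=(5.5067,2.4132) cross=41.055; C₋=(6.1648,-3.5525) cross=-41.055
  mode - wants cross < 0 → take C=(6.1648,-3.5525) (cross=-41.055)
ex = (C−B)/|BC| = (0.9736,-0.2281); ey = (0.2281,0.9736)
P = B + -0.60·ex + 0.61·ey = (-3.0431,-0.7692)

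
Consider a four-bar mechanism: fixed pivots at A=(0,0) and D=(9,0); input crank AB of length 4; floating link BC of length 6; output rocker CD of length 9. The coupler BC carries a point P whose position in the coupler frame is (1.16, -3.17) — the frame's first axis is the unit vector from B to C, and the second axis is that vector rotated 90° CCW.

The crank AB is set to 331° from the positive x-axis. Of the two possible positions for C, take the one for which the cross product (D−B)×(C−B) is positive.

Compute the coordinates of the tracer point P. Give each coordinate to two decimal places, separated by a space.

A=(0,0), D=(9.00,0)
B = A + 4.00·(cos331°, sin331°) = (3.4985, -1.9392)
|BD| = 5.8333
circle(B,6.00) ∩ circle(D,9.00): a=-0.9405, h=5.9258
  candidates: C₊=(0.6415,3.3369) cross=34.567; C₋=(4.5815,-7.8407) cross=-34.567
  mode + wants cross > 0 → take C=(0.6415,3.3369) (cross=34.567)
ex = (C−B)/|BC| = (-0.4762,0.8794); ey = (-0.8794,-0.4762)
P = B + 1.16·ex + -3.17·ey = (5.7337,0.5903)

5.73 0.59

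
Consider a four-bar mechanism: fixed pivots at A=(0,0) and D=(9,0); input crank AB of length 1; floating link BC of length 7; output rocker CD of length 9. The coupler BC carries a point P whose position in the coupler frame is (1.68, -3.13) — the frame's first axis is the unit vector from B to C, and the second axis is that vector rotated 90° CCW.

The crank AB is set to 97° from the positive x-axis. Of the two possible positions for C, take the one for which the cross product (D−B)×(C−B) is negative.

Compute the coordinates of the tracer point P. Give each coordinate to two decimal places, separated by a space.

A=(0,0), D=(9.00,0)
B = A + 1.00·(cos97°, sin97°) = (-0.1219, 0.9925)
|BD| = 9.1757
circle(B,7.00) ∩ circle(D,9.00): a=2.8441, h=6.3962
  candidates: C₊=(3.3974,7.0435) cross=58.689; C₋=(2.0137,-5.6737) cross=-58.689
  mode - wants cross < 0 → take C=(2.0137,-5.6737) (cross=-58.689)
ex = (C−B)/|BC| = (0.3051,-0.9523); ey = (0.9523,0.3051)
P = B + 1.68·ex + -3.13·ey = (-2.5901,-1.5623)

-2.59 -1.56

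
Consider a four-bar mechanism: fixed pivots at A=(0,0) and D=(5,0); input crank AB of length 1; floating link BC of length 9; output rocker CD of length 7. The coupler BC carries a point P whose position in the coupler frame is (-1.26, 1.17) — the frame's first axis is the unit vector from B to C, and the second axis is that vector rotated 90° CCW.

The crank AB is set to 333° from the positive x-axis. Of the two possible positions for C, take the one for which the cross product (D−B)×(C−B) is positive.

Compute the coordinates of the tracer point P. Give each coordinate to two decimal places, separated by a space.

-0.79 -0.82

A=(0,0), D=(5.00,0)
B = A + 1.00·(cos333°, sin333°) = (0.8910, -0.4540)
|BD| = 4.1340
circle(B,9.00) ∩ circle(D,7.00): a=5.9373, h=6.7637
  candidates: C₊=(6.0497,6.9209) cross=27.961; C₋=(7.5352,-6.5248) cross=-27.961
  mode + wants cross > 0 → take C=(6.0497,6.9209) (cross=27.961)
ex = (C−B)/|BC| = (0.5732,0.8194); ey = (-0.8194,0.5732)
P = B + -1.26·ex + 1.17·ey = (-0.7899,-0.8158)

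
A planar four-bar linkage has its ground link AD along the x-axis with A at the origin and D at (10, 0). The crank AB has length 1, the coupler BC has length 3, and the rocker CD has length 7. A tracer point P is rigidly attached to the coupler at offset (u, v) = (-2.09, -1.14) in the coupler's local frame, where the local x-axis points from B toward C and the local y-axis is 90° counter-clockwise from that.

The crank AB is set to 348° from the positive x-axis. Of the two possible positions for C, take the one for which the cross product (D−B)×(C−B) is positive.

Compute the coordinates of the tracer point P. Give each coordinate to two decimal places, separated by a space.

0.16 -2.44

A=(0,0), D=(10.00,0)
B = A + 1.00·(cos348°, sin348°) = (0.9781, -0.2079)
|BD| = 9.0242
circle(B,3.00) ∩ circle(D,7.00): a=2.2959, h=1.9311
  candidates: C₊=(3.2289,1.7755) cross=17.426; C₋=(3.3179,-2.0856) cross=-17.426
  mode + wants cross > 0 → take C=(3.2289,1.7755) (cross=17.426)
ex = (C−B)/|BC| = (0.7503,0.6611); ey = (-0.6611,0.7503)
P = B + -2.09·ex + -1.14·ey = (0.1638,-2.4450)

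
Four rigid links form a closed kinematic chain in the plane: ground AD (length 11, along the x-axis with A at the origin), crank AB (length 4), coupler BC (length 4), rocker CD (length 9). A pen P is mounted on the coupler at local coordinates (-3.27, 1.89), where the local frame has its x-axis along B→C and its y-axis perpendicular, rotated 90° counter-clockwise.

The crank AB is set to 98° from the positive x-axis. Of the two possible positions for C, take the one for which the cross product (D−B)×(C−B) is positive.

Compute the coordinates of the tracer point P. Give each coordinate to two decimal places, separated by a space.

A=(0,0), D=(11.00,0)
B = A + 4.00·(cos98°, sin98°) = (-0.5567, 3.9611)
|BD| = 12.2167
circle(B,4.00) ∩ circle(D,9.00): a=3.4480, h=2.0276
  candidates: C₊=(3.3625,4.7611) cross=24.770; C₋=(2.0477,0.9251) cross=-24.770
  mode + wants cross > 0 → take C=(3.3625,4.7611) (cross=24.770)
ex = (C−B)/|BC| = (0.9798,0.2000); ey = (-0.2000,0.9798)
P = B + -3.27·ex + 1.89·ey = (-4.1386,5.1588)

-4.14 5.16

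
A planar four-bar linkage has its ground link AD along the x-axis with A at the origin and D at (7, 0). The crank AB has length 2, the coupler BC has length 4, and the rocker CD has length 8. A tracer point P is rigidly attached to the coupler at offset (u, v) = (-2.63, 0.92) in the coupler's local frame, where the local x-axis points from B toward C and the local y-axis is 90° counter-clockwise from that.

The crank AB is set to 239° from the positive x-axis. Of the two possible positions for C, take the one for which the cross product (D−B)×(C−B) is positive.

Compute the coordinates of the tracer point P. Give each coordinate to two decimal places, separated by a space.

A=(0,0), D=(7.00,0)
B = A + 2.00·(cos239°, sin239°) = (-1.0301, -1.7143)
|BD| = 8.2110
circle(B,4.00) ∩ circle(D,8.00): a=1.1826, h=3.8212
  candidates: C₊=(-0.6713,2.2695) cross=31.376; C₋=(0.9243,-5.2044) cross=-31.376
  mode + wants cross > 0 → take C=(-0.6713,2.2695) (cross=31.376)
ex = (C−B)/|BC| = (0.0897,0.9960); ey = (-0.9960,0.0897)
P = B + -2.63·ex + 0.92·ey = (-2.1822,-4.2512)

-2.18 -4.25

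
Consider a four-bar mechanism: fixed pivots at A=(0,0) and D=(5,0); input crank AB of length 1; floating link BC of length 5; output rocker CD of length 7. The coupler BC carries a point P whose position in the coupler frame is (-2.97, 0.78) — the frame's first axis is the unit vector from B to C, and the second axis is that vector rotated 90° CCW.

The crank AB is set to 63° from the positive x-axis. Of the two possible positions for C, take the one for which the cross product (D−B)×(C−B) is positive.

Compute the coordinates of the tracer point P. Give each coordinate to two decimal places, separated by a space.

A=(0,0), D=(5.00,0)
B = A + 1.00·(cos63°, sin63°) = (0.4540, 0.8910)
|BD| = 4.6325
circle(B,5.00) ∩ circle(D,7.00): a=-0.2741, h=4.9925
  candidates: C₊=(1.1452,5.8430) cross=23.128; C₋=(-0.7753,-3.9555) cross=-23.128
  mode + wants cross > 0 → take C=(1.1452,5.8430) (cross=23.128)
ex = (C−B)/|BC| = (0.1382,0.9904); ey = (-0.9904,0.1382)
P = B + -2.97·ex + 0.78·ey = (-0.7291,-1.9426)

-0.73 -1.94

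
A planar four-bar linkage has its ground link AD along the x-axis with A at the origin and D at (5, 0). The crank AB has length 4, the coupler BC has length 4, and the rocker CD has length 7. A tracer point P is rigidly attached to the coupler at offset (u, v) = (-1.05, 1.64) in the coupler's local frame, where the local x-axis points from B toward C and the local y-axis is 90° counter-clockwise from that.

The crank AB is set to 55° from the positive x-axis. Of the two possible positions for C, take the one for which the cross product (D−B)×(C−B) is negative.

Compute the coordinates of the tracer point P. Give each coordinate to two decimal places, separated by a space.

3.70 1.93

A=(0,0), D=(5.00,0)
B = A + 4.00·(cos55°, sin55°) = (2.2943, 3.2766)
|BD| = 4.2493
circle(B,4.00) ∩ circle(D,7.00): a=-1.7583, h=3.5928
  candidates: C₊=(3.9451,6.9201) cross=15.267; C₋=(-1.5956,2.3447) cross=-15.267
  mode - wants cross < 0 → take C=(-1.5956,2.3447) (cross=-15.267)
ex = (C−B)/|BC| = (-0.9725,-0.2330); ey = (0.2330,-0.9725)
P = B + -1.05·ex + 1.64·ey = (3.6975,1.9264)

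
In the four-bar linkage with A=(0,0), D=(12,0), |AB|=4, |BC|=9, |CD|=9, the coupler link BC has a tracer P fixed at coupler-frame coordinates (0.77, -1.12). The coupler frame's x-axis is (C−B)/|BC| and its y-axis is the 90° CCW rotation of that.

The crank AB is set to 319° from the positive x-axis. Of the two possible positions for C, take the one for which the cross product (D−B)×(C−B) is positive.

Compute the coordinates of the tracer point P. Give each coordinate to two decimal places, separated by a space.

4.30 -2.17

A=(0,0), D=(12.00,0)
B = A + 4.00·(cos319°, sin319°) = (3.0188, -2.6242)
|BD| = 9.3567
circle(B,9.00) ∩ circle(D,9.00): a=4.6784, h=7.6885
  candidates: C₊=(5.3531,6.0678) cross=71.939; C₋=(9.6658,-8.6920) cross=-71.939
  mode + wants cross > 0 → take C=(5.3531,6.0678) (cross=71.939)
ex = (C−B)/|BC| = (0.2594,0.9658); ey = (-0.9658,0.2594)
P = B + 0.77·ex + -1.12·ey = (4.3002,-2.1711)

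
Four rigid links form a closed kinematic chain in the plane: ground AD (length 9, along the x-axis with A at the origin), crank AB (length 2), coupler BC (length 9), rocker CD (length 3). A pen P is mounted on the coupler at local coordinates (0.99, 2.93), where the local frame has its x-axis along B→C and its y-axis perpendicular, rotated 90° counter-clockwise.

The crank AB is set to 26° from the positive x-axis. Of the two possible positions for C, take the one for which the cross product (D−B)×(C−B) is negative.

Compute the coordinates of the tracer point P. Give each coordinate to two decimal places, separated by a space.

A=(0,0), D=(9.00,0)
B = A + 2.00·(cos26°, sin26°) = (1.7976, 0.8767)
|BD| = 7.2556
circle(B,9.00) ∩ circle(D,3.00): a=8.5895, h=2.6871
  candidates: C₊=(10.6488,2.5063) cross=19.497; C₋=(9.9994,-2.8286) cross=-19.497
  mode - wants cross < 0 → take C=(9.9994,-2.8286) (cross=-19.497)
ex = (C−B)/|BC| = (0.9113,-0.4117); ey = (0.4117,0.9113)
P = B + 0.99·ex + 2.93·ey = (3.9061,3.1393)

3.91 3.14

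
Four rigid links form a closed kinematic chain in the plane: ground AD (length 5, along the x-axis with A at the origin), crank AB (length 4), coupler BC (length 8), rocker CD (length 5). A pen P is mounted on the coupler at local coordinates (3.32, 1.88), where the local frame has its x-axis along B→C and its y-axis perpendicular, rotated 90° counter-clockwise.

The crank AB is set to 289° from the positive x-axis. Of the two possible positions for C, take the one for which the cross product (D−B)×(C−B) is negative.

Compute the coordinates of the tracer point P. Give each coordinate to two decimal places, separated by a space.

A=(0,0), D=(5.00,0)
B = A + 4.00·(cos289°, sin289°) = (1.3023, -3.7821)
|BD| = 5.2894
circle(B,8.00) ∩ circle(D,5.00): a=6.3313, h=4.8902
  candidates: C₊=(2.2317,4.1637) cross=25.866; C₋=(9.2251,-2.6737) cross=-25.866
  mode - wants cross < 0 → take C=(9.2251,-2.6737) (cross=-25.866)
ex = (C−B)/|BC| = (0.9904,0.1386); ey = (-0.1386,0.9904)
P = B + 3.32·ex + 1.88·ey = (4.3298,-1.4602)

4.33 -1.46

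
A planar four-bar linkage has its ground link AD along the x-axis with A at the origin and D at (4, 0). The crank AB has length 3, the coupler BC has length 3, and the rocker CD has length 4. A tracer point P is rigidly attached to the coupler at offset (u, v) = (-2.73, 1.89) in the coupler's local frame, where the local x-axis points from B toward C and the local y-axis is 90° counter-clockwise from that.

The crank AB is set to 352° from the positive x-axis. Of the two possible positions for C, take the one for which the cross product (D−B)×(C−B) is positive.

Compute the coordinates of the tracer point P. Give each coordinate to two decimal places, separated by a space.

A=(0,0), D=(4.00,0)
B = A + 3.00·(cos352°, sin352°) = (2.9708, -0.4175)
|BD| = 1.1107
circle(B,3.00) ∩ circle(D,4.00): a=-2.5959, h=1.5037
  candidates: C₊=(0.0000,-0.0000) cross=1.670; C₋=(1.1305,-2.7868) cross=-1.670
  mode + wants cross > 0 → take C=(0.0000,-0.0000) (cross=1.670)
ex = (C−B)/|BC| = (-0.9903,0.1392); ey = (-0.1392,-0.9903)
P = B + -2.73·ex + 1.89·ey = (5.4112,-2.6691)

5.41 -2.67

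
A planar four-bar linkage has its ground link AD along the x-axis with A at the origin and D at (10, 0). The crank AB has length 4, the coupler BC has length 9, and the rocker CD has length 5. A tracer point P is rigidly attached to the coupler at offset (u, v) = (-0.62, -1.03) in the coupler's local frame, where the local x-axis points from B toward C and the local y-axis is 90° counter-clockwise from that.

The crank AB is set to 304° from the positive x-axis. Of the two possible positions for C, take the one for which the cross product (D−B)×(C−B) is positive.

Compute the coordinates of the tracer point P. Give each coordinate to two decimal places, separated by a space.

2.75 -4.40

A=(0,0), D=(10.00,0)
B = A + 4.00·(cos304°, sin304°) = (2.2368, -3.3162)
|BD| = 8.4418
circle(B,9.00) ∩ circle(D,5.00): a=7.5377, h=4.9176
  candidates: C₊=(7.2368,4.1671) cross=41.513; C₋=(11.1003,-4.8774) cross=-41.513
  mode + wants cross > 0 → take C=(7.2368,4.1671) (cross=41.513)
ex = (C−B)/|BC| = (0.5556,0.8315); ey = (-0.8315,0.5556)
P = B + -0.62·ex + -1.03·ey = (2.7487,-4.4039)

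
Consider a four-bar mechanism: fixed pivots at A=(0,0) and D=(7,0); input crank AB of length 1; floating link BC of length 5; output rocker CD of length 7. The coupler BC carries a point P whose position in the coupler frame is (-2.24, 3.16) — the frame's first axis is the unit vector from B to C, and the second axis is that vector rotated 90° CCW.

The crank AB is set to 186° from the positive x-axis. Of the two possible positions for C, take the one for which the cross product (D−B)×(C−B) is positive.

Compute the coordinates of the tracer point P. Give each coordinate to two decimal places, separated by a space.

A=(0,0), D=(7.00,0)
B = A + 1.00·(cos186°, sin186°) = (-0.9945, -0.1045)
|BD| = 7.9952
circle(B,5.00) ∩ circle(D,7.00): a=2.4967, h=4.3320
  candidates: C₊=(1.4453,4.2598) cross=34.635; C₋=(1.5586,-4.4035) cross=-34.635
  mode + wants cross > 0 → take C=(1.4453,4.2598) (cross=34.635)
ex = (C−B)/|BC| = (0.4880,0.8729); ey = (-0.8729,0.4880)
P = B + -2.24·ex + 3.16·ey = (-4.8458,-0.5177)

-4.85 -0.52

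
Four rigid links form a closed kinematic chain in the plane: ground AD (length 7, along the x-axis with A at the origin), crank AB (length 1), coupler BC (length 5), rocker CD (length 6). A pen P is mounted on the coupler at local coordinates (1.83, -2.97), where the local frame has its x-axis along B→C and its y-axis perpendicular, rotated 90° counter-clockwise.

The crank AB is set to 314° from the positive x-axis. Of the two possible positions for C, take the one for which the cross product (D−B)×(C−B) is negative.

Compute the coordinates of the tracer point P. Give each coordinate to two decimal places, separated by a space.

A=(0,0), D=(7.00,0)
B = A + 1.00·(cos314°, sin314°) = (0.6947, -0.7193)
|BD| = 6.3462
circle(B,5.00) ∩ circle(D,6.00): a=2.3065, h=4.4362
  candidates: C₊=(2.4834,3.9497) cross=28.153; C₋=(3.4891,-4.8656) cross=-28.153
  mode - wants cross < 0 → take C=(3.4891,-4.8656) (cross=-28.153)
ex = (C−B)/|BC| = (0.5589,-0.8292); ey = (0.8292,0.5589)
P = B + 1.83·ex + -2.97·ey = (-0.7454,-3.8968)

-0.75 -3.90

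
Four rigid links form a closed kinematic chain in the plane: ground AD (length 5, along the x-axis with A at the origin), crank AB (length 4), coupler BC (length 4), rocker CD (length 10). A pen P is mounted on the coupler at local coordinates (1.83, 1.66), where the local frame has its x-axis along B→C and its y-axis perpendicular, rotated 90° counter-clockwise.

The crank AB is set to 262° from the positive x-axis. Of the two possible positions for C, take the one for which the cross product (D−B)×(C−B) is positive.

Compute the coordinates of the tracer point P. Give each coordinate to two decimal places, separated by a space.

-2.67 -5.23

A=(0,0), D=(5.00,0)
B = A + 4.00·(cos262°, sin262°) = (-0.5567, -3.9611)
|BD| = 6.8240
circle(B,4.00) ∩ circle(D,10.00): a=-2.7428, h=2.9116
  candidates: C₊=(-4.4801,-3.1823) cross=19.869; C₋=(-1.1000,-7.9240) cross=-19.869
  mode + wants cross > 0 → take C=(-4.4801,-3.1823) (cross=19.869)
ex = (C−B)/|BC| = (-0.9809,0.1947); ey = (-0.1947,-0.9809)
P = B + 1.83·ex + 1.66·ey = (-2.6749,-5.2330)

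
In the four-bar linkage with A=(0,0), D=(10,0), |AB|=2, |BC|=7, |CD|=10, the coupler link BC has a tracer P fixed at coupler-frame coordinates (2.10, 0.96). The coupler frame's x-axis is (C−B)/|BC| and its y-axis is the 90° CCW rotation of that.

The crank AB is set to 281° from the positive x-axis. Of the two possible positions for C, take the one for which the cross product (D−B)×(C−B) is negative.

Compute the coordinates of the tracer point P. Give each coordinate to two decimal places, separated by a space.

2.28 -3.28

A=(0,0), D=(10.00,0)
B = A + 2.00·(cos281°, sin281°) = (0.3816, -1.9633)
|BD| = 9.8167
circle(B,7.00) ∩ circle(D,10.00): a=2.3107, h=6.6076
  candidates: C₊=(1.3242,4.9730) cross=64.865; C₋=(3.9671,-7.9752) cross=-64.865
  mode - wants cross < 0 → take C=(3.9671,-7.9752) (cross=-64.865)
ex = (C−B)/|BC| = (0.5122,-0.8589); ey = (0.8589,0.5122)
P = B + 2.10·ex + 0.96·ey = (2.2818,-3.2751)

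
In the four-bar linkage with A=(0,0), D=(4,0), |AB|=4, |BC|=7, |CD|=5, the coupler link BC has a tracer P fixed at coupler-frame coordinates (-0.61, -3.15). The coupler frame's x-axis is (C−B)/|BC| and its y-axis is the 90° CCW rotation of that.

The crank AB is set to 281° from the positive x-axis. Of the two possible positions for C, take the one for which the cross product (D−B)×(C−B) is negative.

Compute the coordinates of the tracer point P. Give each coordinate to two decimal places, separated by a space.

A=(0,0), D=(4.00,0)
B = A + 4.00·(cos281°, sin281°) = (0.7632, -3.9265)
|BD| = 5.0886
circle(B,7.00) ∩ circle(D,5.00): a=4.9025, h=4.9965
  candidates: C₊=(0.0262,3.0346) cross=25.425; C₋=(7.7371,-3.3218) cross=-25.425
  mode - wants cross < 0 → take C=(7.7371,-3.3218) (cross=-25.425)
ex = (C−B)/|BC| = (0.9963,0.0864); ey = (-0.0864,0.9963)
P = B + -0.61·ex + -3.15·ey = (0.4276,-7.1174)

0.43 -7.12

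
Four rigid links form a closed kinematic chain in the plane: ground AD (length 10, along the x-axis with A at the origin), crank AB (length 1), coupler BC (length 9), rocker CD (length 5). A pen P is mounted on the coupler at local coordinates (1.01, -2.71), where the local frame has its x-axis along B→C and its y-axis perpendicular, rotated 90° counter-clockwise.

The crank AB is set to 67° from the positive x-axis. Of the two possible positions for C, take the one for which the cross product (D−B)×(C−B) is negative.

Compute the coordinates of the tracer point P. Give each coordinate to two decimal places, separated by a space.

-0.40 -1.86

A=(0,0), D=(10.00,0)
B = A + 1.00·(cos67°, sin67°) = (0.3907, 0.9205)
|BD| = 9.6533
circle(B,9.00) ∩ circle(D,5.00): a=7.7272, h=4.6141
  candidates: C₊=(8.5227,4.7768) cross=44.542; C₋=(7.6427,-4.4095) cross=-44.542
  mode - wants cross < 0 → take C=(7.6427,-4.4095) (cross=-44.542)
ex = (C−B)/|BC| = (0.8058,-0.5922); ey = (0.5922,0.8058)
P = B + 1.01·ex + -2.71·ey = (-0.4003,-1.8613)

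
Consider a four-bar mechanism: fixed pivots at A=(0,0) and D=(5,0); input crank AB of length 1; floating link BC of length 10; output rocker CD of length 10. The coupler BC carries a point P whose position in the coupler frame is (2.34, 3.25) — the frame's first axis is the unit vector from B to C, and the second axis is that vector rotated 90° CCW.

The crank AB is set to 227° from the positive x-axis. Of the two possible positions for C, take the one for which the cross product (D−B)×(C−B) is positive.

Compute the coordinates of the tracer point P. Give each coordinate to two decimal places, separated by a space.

-3.51 2.10

A=(0,0), D=(5.00,0)
B = A + 1.00·(cos227°, sin227°) = (-0.6820, -0.7314)
|BD| = 5.7289
circle(B,10.00) ∩ circle(D,10.00): a=2.8644, h=9.5810
  candidates: C₊=(0.9359,9.1369) cross=54.888; C₋=(3.3821,-9.8683) cross=-54.888
  mode + wants cross > 0 → take C=(0.9359,9.1369) (cross=54.888)
ex = (C−B)/|BC| = (0.1618,0.9868); ey = (-0.9868,0.1618)
P = B + 2.34·ex + 3.25·ey = (-3.5106,2.1036)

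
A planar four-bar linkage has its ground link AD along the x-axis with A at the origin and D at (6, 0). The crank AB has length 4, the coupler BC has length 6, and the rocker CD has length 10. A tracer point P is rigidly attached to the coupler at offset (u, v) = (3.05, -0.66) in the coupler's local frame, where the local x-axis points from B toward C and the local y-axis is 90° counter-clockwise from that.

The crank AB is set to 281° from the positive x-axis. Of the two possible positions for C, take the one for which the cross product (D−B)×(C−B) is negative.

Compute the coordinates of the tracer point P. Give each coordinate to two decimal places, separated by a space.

A=(0,0), D=(6.00,0)
B = A + 4.00·(cos281°, sin281°) = (0.7632, -3.9265)
|BD| = 6.5453
circle(B,6.00) ∩ circle(D,10.00): a=-1.6163, h=5.7782
  candidates: C₊=(-3.9963,-0.2731) cross=37.820; C₋=(2.9364,-9.5191) cross=-37.820
  mode - wants cross < 0 → take C=(2.9364,-9.5191) (cross=-37.820)
ex = (C−B)/|BC| = (0.3622,-0.9321); ey = (0.9321,0.3622)
P = B + 3.05·ex + -0.66·ey = (1.2527,-7.0085)

1.25 -7.01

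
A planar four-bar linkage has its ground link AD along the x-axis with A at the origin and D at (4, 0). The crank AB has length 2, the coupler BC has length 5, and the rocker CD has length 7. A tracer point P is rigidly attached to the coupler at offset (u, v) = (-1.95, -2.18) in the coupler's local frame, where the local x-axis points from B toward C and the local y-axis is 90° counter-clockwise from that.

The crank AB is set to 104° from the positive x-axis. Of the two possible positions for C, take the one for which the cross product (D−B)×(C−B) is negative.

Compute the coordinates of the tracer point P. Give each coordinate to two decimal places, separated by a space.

A=(0,0), D=(4.00,0)
B = A + 2.00·(cos104°, sin104°) = (-0.4838, 1.9406)
|BD| = 4.8858
circle(B,5.00) ∩ circle(D,7.00): a=-0.0132, h=5.0000
  candidates: C₊=(1.4900,6.5345) cross=24.429; C₋=(-2.4819,-2.6428) cross=-24.429
  mode - wants cross < 0 → take C=(-2.4819,-2.6428) (cross=-24.429)
ex = (C−B)/|BC| = (-0.3996,-0.9167); ey = (0.9167,-0.3996)
P = B + -1.95·ex + -2.18·ey = (-1.7030,4.5993)

-1.70 4.60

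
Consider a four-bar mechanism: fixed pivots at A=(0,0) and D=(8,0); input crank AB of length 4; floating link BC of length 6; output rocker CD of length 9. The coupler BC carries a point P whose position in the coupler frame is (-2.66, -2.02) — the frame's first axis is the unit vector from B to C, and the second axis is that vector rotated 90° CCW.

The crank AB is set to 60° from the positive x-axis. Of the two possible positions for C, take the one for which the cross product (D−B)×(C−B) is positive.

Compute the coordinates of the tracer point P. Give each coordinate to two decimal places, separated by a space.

A=(0,0), D=(8.00,0)
B = A + 4.00·(cos60°, sin60°) = (2.0000, 3.4641)
|BD| = 6.9282
circle(B,6.00) ∩ circle(D,9.00): a=0.2165, h=5.9961
  candidates: C₊=(5.1855,8.5486) cross=41.542; C₋=(-0.8105,-1.8369) cross=-41.542
  mode + wants cross > 0 → take C=(5.1855,8.5486) (cross=41.542)
ex = (C−B)/|BC| = (0.5309,0.8474); ey = (-0.8474,0.5309)
P = B + -2.66·ex + -2.02·ey = (2.2995,0.1375)

2.30 0.14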